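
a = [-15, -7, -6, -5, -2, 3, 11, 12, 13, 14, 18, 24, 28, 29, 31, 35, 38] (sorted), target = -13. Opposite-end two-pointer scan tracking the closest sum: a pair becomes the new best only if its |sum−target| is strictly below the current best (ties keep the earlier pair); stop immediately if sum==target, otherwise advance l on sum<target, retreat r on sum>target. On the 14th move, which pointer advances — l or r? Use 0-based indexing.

r

l=0 r=16: -15+38=23 d=36 *, r--
l=0 r=15: -15+35=20 d=33 *, r--
l=0 r=14: -15+31=16 d=29 *, r--
l=0 r=13: -15+29=14 d=27 *, r--
l=0 r=12: -15+28=13 d=26 *, r--
l=0 r=11: -15+24=9 d=22 *, r--
l=0 r=10: -15+18=3 d=16 *, r--
l=0 r=9: -15+14=-1 d=12 *, r--
l=0 r=8: -15+13=-2 d=11 *, r--
l=0 r=7: -15+12=-3 d=10 *, r--
l=0 r=6: -15+11=-4 d=9 *, r--
l=0 r=5: -15+3=-12 d=1 *, r--
l=0 r=4: -15+-2=-17 d=4, l++
l=1 r=4: -7+-2=-9 d=4, r--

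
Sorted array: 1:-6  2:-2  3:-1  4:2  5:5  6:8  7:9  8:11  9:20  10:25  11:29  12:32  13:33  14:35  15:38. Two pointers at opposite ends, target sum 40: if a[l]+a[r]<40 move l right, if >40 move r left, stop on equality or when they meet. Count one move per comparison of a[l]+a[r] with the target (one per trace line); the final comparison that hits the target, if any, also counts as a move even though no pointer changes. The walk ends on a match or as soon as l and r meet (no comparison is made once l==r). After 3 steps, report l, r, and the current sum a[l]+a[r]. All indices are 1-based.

l=4, r=15, sum=40

[1,15] -6+38=32 <40 → l++
[2,15] -2+38=36 <40 → l++
[3,15] -1+38=37 <40 → l++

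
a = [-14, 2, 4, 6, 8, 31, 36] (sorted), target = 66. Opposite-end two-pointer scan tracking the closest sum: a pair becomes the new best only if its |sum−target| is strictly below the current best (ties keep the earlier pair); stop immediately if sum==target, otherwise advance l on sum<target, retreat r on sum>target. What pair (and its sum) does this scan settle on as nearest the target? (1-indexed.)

l=1 r=7: -14+36=22 d=44 *, l++
l=2 r=7: 2+36=38 d=28 *, l++
l=3 r=7: 4+36=40 d=26 *, l++
l=4 r=7: 6+36=42 d=24 *, l++
l=5 r=7: 8+36=44 d=22 *, l++
l=6 r=7: 31+36=67 d=1 *, r--

pair (31, 36) with sum 67 (|Δ|=1)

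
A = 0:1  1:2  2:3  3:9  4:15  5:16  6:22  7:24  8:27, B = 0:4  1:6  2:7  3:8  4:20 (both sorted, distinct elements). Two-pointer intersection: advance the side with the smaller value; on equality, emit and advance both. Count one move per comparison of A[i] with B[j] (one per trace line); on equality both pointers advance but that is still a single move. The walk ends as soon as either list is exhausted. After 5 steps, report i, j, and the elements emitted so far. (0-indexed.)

i=0 j=0: 1<4, i++
i=1 j=0: 2<4, i++
i=2 j=0: 3<4, i++
i=3 j=0: 9>4, j++
i=3 j=1: 9>6, j++

i=3, j=2, emitted=[]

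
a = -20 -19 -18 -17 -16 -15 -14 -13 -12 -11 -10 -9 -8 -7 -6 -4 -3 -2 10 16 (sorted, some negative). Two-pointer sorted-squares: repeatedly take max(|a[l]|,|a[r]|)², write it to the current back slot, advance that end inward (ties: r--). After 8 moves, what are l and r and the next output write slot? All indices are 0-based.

l=7, r=18, next write slot=11

l=0 r=19: |-20|>|16| out[19]=400, l++
l=1 r=19: |-19|>|16| out[18]=361, l++
l=2 r=19: |-18|>|16| out[17]=324, l++
l=3 r=19: |-17|>|16| out[16]=289, l++
l=4 r=19: |-16|<=|16| out[15]=256, r--
l=4 r=18: |-16|>|10| out[14]=256, l++
l=5 r=18: |-15|>|10| out[13]=225, l++
l=6 r=18: |-14|>|10| out[12]=196, l++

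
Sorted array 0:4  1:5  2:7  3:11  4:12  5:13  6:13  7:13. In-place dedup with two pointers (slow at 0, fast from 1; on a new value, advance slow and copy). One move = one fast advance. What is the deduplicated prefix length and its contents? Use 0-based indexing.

length 6; prefix = [4, 5, 7, 11, 12, 13]

slow=0 fast=1: a[fast]=5≠a[slow]=4 write a[1]=5, slow++,fast++
slow=1 fast=2: a[fast]=7≠a[slow]=5 write a[2]=7, slow++,fast++
slow=2 fast=3: a[fast]=11≠a[slow]=7 write a[3]=11, slow++,fast++
slow=3 fast=4: a[fast]=12≠a[slow]=11 write a[4]=12, slow++,fast++
slow=4 fast=5: a[fast]=13≠a[slow]=12 write a[5]=13, slow++,fast++
slow=5 fast=6: a[fast]=13=a[slow] dup, fast++
slow=5 fast=7: a[fast]=13=a[slow] dup, fast++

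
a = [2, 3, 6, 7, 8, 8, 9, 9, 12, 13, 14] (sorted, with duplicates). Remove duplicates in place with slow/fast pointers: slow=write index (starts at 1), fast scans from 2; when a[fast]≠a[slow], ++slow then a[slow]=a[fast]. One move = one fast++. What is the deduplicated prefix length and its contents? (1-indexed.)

slow=1 fast=2: a[fast]=3≠a[slow]=2 write a[2]=3, slow++,fast++
slow=2 fast=3: a[fast]=6≠a[slow]=3 write a[3]=6, slow++,fast++
slow=3 fast=4: a[fast]=7≠a[slow]=6 write a[4]=7, slow++,fast++
slow=4 fast=5: a[fast]=8≠a[slow]=7 write a[5]=8, slow++,fast++
slow=5 fast=6: a[fast]=8=a[slow] dup, fast++
slow=5 fast=7: a[fast]=9≠a[slow]=8 write a[6]=9, slow++,fast++
slow=6 fast=8: a[fast]=9=a[slow] dup, fast++
slow=6 fast=9: a[fast]=12≠a[slow]=9 write a[7]=12, slow++,fast++
slow=7 fast=10: a[fast]=13≠a[slow]=12 write a[8]=13, slow++,fast++
slow=8 fast=11: a[fast]=14≠a[slow]=13 write a[9]=14, slow++,fast++

length 9; prefix = [2, 3, 6, 7, 8, 9, 12, 13, 14]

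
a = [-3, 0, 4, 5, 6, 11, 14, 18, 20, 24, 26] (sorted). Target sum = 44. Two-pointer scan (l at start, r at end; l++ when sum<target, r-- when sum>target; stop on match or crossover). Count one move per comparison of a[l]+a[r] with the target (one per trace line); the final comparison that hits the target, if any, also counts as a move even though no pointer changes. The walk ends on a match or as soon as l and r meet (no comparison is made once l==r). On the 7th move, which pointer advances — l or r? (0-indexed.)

[0,10] -3+26=23 <44 → l++
[1,10] 0+26=26 <44 → l++
[2,10] 4+26=30 <44 → l++
[3,10] 5+26=31 <44 → l++
[4,10] 6+26=32 <44 → l++
[5,10] 11+26=37 <44 → l++
[6,10] 14+26=40 <44 → l++

l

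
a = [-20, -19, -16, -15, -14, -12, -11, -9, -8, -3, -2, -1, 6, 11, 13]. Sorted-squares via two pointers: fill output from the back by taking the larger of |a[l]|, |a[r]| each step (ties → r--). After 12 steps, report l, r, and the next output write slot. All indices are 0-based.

l=0 r=14: |-20|>|13| out[14]=400, l++
l=1 r=14: |-19|>|13| out[13]=361, l++
l=2 r=14: |-16|>|13| out[12]=256, l++
l=3 r=14: |-15|>|13| out[11]=225, l++
l=4 r=14: |-14|>|13| out[10]=196, l++
l=5 r=14: |-12|<=|13| out[9]=169, r--
l=5 r=13: |-12|>|11| out[8]=144, l++
l=6 r=13: |-11|<=|11| out[7]=121, r--
l=6 r=12: |-11|>|6| out[6]=121, l++
l=7 r=12: |-9|>|6| out[5]=81, l++
l=8 r=12: |-8|>|6| out[4]=64, l++
l=9 r=12: |-3|<=|6| out[3]=36, r--

l=9, r=11, next write slot=2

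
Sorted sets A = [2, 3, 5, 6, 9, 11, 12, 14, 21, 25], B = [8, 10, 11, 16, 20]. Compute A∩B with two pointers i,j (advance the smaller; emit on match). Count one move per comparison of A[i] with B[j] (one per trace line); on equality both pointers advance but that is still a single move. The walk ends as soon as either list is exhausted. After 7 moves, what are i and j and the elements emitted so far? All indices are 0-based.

i=0 j=0: 2<8, i++
i=1 j=0: 3<8, i++
i=2 j=0: 5<8, i++
i=3 j=0: 6<8, i++
i=4 j=0: 9>8, j++
i=4 j=1: 9<10, i++
i=5 j=1: 11>10, j++

i=5, j=2, emitted=[]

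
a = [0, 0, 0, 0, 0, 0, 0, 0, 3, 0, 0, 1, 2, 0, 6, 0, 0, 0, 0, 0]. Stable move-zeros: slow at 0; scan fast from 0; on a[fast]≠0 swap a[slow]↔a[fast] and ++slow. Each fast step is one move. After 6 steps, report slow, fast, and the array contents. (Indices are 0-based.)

slow=0 fast=0: a[fast]=0, fast++
slow=0 fast=1: a[fast]=0, fast++
slow=0 fast=2: a[fast]=0, fast++
slow=0 fast=3: a[fast]=0, fast++
slow=0 fast=4: a[fast]=0, fast++
slow=0 fast=5: a[fast]=0, fast++

slow=0, fast=6, a=[0, 0, 0, 0, 0, 0, 0, 0, 3, 0, 0, 1, 2, 0, 6, 0, 0, 0, 0, 0]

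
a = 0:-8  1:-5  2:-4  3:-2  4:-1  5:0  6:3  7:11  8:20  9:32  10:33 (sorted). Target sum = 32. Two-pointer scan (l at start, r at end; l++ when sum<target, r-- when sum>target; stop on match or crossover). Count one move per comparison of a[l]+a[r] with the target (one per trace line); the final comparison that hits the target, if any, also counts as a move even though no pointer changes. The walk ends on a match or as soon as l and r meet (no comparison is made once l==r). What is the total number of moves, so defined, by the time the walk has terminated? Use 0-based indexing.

l=0 r=10: -8+33=25 <32, l++
l=1 r=10: -5+33=28 <32, l++
l=2 r=10: -4+33=29 <32, l++
l=3 r=10: -2+33=31 <32, l++
l=4 r=10: -1+33=32, found

5 moves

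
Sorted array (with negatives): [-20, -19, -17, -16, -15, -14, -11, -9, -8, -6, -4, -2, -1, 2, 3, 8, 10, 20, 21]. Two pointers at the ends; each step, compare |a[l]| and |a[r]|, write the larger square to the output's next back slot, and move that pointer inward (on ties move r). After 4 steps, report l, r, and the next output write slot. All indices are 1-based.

l=1 r=19: |-20|<=|21| out[19]=441, r--
l=1 r=18: |-20|<=|20| out[18]=400, r--
l=1 r=17: |-20|>|10| out[17]=400, l++
l=2 r=17: |-19|>|10| out[16]=361, l++

l=3, r=17, next write slot=15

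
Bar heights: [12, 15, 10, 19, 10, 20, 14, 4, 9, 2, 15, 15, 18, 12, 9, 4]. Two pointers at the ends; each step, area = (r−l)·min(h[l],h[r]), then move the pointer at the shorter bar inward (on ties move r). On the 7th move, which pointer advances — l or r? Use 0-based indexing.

r

l=0 r=15: min(12,4)*15=60 best=60 *, r--
l=0 r=14: min(12,9)*14=126 best=126 *, r--
l=0 r=13: min(12,12)*13=156 best=156 *, r--
l=0 r=12: min(12,18)*12=144 best=156, l++
l=1 r=12: min(15,18)*11=165 best=165 *, l++
l=2 r=12: min(10,18)*10=100 best=165, l++
l=3 r=12: min(19,18)*9=162 best=165, r--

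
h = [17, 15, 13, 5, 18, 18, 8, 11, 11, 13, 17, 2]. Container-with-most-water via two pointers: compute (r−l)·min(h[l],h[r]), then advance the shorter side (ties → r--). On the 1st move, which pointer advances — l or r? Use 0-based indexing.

l=0 r=11: min(17,2)*11=22 best=22 *, r--

r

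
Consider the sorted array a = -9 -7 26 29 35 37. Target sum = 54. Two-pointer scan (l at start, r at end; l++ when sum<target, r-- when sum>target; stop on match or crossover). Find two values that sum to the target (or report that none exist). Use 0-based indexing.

no pair

l=0 r=5: -9+37=28 <54, l++
l=1 r=5: -7+37=30 <54, l++
l=2 r=5: 26+37=63 >54, r--
l=2 r=4: 26+35=61 >54, r--
l=2 r=3: 26+29=55 >54, r--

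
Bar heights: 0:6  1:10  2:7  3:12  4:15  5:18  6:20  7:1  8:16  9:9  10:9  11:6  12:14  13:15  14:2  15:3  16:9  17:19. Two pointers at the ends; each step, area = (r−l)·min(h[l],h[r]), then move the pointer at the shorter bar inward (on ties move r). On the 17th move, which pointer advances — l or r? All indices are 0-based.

[0,17] min(6,19)*17=102 best=102 * → l++
[1,17] min(10,19)*16=160 best=160 * → l++
[2,17] min(7,19)*15=105 best=160 → l++
[3,17] min(12,19)*14=168 best=168 * → l++
[4,17] min(15,19)*13=195 best=195 * → l++
[5,17] min(18,19)*12=216 best=216 * → l++
[6,17] min(20,19)*11=209 best=216 → r--
[6,16] min(20,9)*10=90 best=216 → r--
[6,15] min(20,3)*9=27 best=216 → r--
[6,14] min(20,2)*8=16 best=216 → r--
[6,13] min(20,15)*7=105 best=216 → r--
[6,12] min(20,14)*6=84 best=216 → r--
[6,11] min(20,6)*5=30 best=216 → r--
[6,10] min(20,9)*4=36 best=216 → r--
[6,9] min(20,9)*3=27 best=216 → r--
[6,8] min(20,16)*2=32 best=216 → r--
[6,7] min(20,1)*1=1 best=216 → r--

r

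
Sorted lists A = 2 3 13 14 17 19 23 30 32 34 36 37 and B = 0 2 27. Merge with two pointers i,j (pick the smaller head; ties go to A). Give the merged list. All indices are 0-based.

[0, 2, 2, 3, 13, 14, 17, 19, 23, 27, 30, 32, 34, 36, 37]

[i=0,j=0] A[i]=2>B[j]=0 take 0 → j++
[i=0,j=1] A[i]=2<=B[j]=2 take 2 → i++
[i=1,j=1] A[i]=3>B[j]=2 take 2 → j++
[i=1,j=2] A[i]=3<=B[j]=27 take 3 → i++
[i=2,j=2] A[i]=13<=B[j]=27 take 13 → i++
[i=3,j=2] A[i]=14<=B[j]=27 take 14 → i++
[i=4,j=2] A[i]=17<=B[j]=27 take 17 → i++
[i=5,j=2] A[i]=19<=B[j]=27 take 19 → i++
[i=6,j=2] A[i]=23<=B[j]=27 take 23 → i++
[i=7,j=2] A[i]=30>B[j]=27 take 27 → j++
[i=7,j=3] B done, take A[i]=30 → i++
[i=8,j=3] B done, take A[i]=32 → i++
[i=9,j=3] B done, take A[i]=34 → i++
[i=10,j=3] B done, take A[i]=36 → i++
[i=11,j=3] B done, take A[i]=37 → i++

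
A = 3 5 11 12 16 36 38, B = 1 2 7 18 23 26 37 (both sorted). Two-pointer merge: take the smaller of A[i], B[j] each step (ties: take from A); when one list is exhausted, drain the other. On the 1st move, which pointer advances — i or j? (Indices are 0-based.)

[i=0,j=0] A[i]=3>B[j]=1 take 1 → j++

j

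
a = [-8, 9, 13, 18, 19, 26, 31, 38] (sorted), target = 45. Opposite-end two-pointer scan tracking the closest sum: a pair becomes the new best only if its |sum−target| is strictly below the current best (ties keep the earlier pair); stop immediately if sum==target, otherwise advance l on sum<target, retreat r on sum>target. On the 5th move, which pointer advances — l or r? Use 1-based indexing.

[1,8] -8+38=30 d=15 * → l++
[2,8] 9+38=47 d=2 * → r--
[2,7] 9+31=40 d=5 → l++
[3,7] 13+31=44 d=1 * → l++
[4,7] 18+31=49 d=4 → r--

r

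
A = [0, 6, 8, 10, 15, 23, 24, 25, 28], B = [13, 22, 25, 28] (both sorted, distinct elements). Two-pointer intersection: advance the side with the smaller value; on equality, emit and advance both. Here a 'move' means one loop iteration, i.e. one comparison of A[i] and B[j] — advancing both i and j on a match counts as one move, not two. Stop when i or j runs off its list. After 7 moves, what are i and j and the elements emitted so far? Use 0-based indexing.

i=5, j=2, emitted=[]

[i=0,j=0] 0<13 → i++
[i=1,j=0] 6<13 → i++
[i=2,j=0] 8<13 → i++
[i=3,j=0] 10<13 → i++
[i=4,j=0] 15>13 → j++
[i=4,j=1] 15<22 → i++
[i=5,j=1] 23>22 → j++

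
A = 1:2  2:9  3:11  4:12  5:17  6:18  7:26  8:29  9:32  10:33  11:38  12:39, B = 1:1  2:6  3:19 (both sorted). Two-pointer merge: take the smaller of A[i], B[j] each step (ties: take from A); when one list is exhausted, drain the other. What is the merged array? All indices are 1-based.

i=1 j=1: A[i]=2>B[j]=1 take 1, j++
i=1 j=2: A[i]=2<=B[j]=6 take 2, i++
i=2 j=2: A[i]=9>B[j]=6 take 6, j++
i=2 j=3: A[i]=9<=B[j]=19 take 9, i++
i=3 j=3: A[i]=11<=B[j]=19 take 11, i++
i=4 j=3: A[i]=12<=B[j]=19 take 12, i++
i=5 j=3: A[i]=17<=B[j]=19 take 17, i++
i=6 j=3: A[i]=18<=B[j]=19 take 18, i++
i=7 j=3: A[i]=26>B[j]=19 take 19, j++
i=7 j=4: B done, take A[i]=26, i++
i=8 j=4: B done, take A[i]=29, i++
i=9 j=4: B done, take A[i]=32, i++
i=10 j=4: B done, take A[i]=33, i++
i=11 j=4: B done, take A[i]=38, i++
i=12 j=4: B done, take A[i]=39, i++

[1, 2, 6, 9, 11, 12, 17, 18, 19, 26, 29, 32, 33, 38, 39]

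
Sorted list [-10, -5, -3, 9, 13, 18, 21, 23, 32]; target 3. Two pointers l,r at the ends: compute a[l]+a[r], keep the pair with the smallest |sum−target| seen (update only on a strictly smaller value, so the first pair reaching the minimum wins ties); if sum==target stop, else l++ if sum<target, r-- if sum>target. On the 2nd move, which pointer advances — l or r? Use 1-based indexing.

r

l=1 r=9: -10+32=22 d=19 *, r--
l=1 r=8: -10+23=13 d=10 *, r--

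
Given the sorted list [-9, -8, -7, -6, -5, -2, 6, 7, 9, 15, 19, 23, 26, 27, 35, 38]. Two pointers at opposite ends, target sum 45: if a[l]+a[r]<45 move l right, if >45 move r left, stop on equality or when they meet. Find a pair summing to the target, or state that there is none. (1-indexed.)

(7, 38)

[1,16] -9+38=29 <45 → l++
[2,16] -8+38=30 <45 → l++
[3,16] -7+38=31 <45 → l++
[4,16] -6+38=32 <45 → l++
[5,16] -5+38=33 <45 → l++
[6,16] -2+38=36 <45 → l++
[7,16] 6+38=44 <45 → l++
[8,16] 7+38=45 → found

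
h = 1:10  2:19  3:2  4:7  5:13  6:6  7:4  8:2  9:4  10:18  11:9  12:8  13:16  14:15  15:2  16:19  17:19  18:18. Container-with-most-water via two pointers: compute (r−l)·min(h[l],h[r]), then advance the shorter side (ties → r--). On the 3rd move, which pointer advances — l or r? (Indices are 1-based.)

r

[1,18] min(10,18)*17=170 best=170 * → l++
[2,18] min(19,18)*16=288 best=288 * → r--
[2,17] min(19,19)*15=285 best=288 → r--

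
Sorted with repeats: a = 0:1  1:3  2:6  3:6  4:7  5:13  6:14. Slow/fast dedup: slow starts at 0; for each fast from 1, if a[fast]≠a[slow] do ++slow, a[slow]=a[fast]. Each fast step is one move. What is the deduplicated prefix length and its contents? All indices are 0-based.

length 6; prefix = [1, 3, 6, 7, 13, 14]

(s=0,f=1) a[fast]=3≠a[slow]=1 write a[1]=3 → slow++,fast++
(s=1,f=2) a[fast]=6≠a[slow]=3 write a[2]=6 → slow++,fast++
(s=2,f=3) a[fast]=6=a[slow] dup → fast++
(s=2,f=4) a[fast]=7≠a[slow]=6 write a[3]=7 → slow++,fast++
(s=3,f=5) a[fast]=13≠a[slow]=7 write a[4]=13 → slow++,fast++
(s=4,f=6) a[fast]=14≠a[slow]=13 write a[5]=14 → slow++,fast++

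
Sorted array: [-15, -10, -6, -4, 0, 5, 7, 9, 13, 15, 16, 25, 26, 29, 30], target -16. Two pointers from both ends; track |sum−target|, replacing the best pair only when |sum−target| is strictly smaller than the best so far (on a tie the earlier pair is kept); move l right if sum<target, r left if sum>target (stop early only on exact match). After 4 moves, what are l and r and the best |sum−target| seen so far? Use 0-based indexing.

[0,14] -15+30=15 d=31 * → r--
[0,13] -15+29=14 d=30 * → r--
[0,12] -15+26=11 d=27 * → r--
[0,11] -15+25=10 d=26 * → r--

l=0, r=10, best |Δ|=26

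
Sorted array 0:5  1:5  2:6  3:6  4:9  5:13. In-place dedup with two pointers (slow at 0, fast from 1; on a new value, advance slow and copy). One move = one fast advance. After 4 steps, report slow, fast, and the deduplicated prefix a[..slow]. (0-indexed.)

slow=2, fast=5, prefix=[5, 6, 9]

slow=0 fast=1: a[fast]=5=a[slow] dup, fast++
slow=0 fast=2: a[fast]=6≠a[slow]=5 write a[1]=6, slow++,fast++
slow=1 fast=3: a[fast]=6=a[slow] dup, fast++
slow=1 fast=4: a[fast]=9≠a[slow]=6 write a[2]=9, slow++,fast++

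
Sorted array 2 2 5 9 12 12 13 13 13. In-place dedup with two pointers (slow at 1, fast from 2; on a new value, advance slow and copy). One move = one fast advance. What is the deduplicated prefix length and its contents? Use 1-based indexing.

slow=1 fast=2: a[fast]=2=a[slow] dup, fast++
slow=1 fast=3: a[fast]=5≠a[slow]=2 write a[2]=5, slow++,fast++
slow=2 fast=4: a[fast]=9≠a[slow]=5 write a[3]=9, slow++,fast++
slow=3 fast=5: a[fast]=12≠a[slow]=9 write a[4]=12, slow++,fast++
slow=4 fast=6: a[fast]=12=a[slow] dup, fast++
slow=4 fast=7: a[fast]=13≠a[slow]=12 write a[5]=13, slow++,fast++
slow=5 fast=8: a[fast]=13=a[slow] dup, fast++
slow=5 fast=9: a[fast]=13=a[slow] dup, fast++

length 5; prefix = [2, 5, 9, 12, 13]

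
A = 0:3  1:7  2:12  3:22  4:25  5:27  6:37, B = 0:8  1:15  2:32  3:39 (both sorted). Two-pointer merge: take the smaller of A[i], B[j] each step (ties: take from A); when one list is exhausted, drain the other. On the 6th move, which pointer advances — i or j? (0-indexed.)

i

[i=0,j=0] A[i]=3<=B[j]=8 take 3 → i++
[i=1,j=0] A[i]=7<=B[j]=8 take 7 → i++
[i=2,j=0] A[i]=12>B[j]=8 take 8 → j++
[i=2,j=1] A[i]=12<=B[j]=15 take 12 → i++
[i=3,j=1] A[i]=22>B[j]=15 take 15 → j++
[i=3,j=2] A[i]=22<=B[j]=32 take 22 → i++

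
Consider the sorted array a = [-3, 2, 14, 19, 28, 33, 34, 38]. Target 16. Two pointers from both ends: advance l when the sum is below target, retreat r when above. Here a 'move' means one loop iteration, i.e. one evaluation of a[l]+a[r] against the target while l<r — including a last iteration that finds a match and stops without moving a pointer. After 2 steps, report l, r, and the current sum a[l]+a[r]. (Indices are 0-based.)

[0,7] -3+38=35 >16 → r--
[0,6] -3+34=31 >16 → r--

l=0, r=5, sum=30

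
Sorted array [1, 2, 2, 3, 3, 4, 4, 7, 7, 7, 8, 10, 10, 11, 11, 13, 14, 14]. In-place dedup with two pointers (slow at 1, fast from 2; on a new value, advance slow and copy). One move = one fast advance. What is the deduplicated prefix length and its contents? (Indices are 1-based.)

length 10; prefix = [1, 2, 3, 4, 7, 8, 10, 11, 13, 14]

(s=1,f=2) a[fast]=2≠a[slow]=1 write a[2]=2 → slow++,fast++
(s=2,f=3) a[fast]=2=a[slow] dup → fast++
(s=2,f=4) a[fast]=3≠a[slow]=2 write a[3]=3 → slow++,fast++
(s=3,f=5) a[fast]=3=a[slow] dup → fast++
(s=3,f=6) a[fast]=4≠a[slow]=3 write a[4]=4 → slow++,fast++
(s=4,f=7) a[fast]=4=a[slow] dup → fast++
(s=4,f=8) a[fast]=7≠a[slow]=4 write a[5]=7 → slow++,fast++
(s=5,f=9) a[fast]=7=a[slow] dup → fast++
(s=5,f=10) a[fast]=7=a[slow] dup → fast++
(s=5,f=11) a[fast]=8≠a[slow]=7 write a[6]=8 → slow++,fast++
(s=6,f=12) a[fast]=10≠a[slow]=8 write a[7]=10 → slow++,fast++
(s=7,f=13) a[fast]=10=a[slow] dup → fast++
(s=7,f=14) a[fast]=11≠a[slow]=10 write a[8]=11 → slow++,fast++
(s=8,f=15) a[fast]=11=a[slow] dup → fast++
(s=8,f=16) a[fast]=13≠a[slow]=11 write a[9]=13 → slow++,fast++
(s=9,f=17) a[fast]=14≠a[slow]=13 write a[10]=14 → slow++,fast++
(s=10,f=18) a[fast]=14=a[slow] dup → fast++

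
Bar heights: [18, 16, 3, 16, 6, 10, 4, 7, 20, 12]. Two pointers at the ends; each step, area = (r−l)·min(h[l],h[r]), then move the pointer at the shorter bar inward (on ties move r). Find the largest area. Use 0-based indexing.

[0,9] min(18,12)*9=108 best=108 * → r--
[0,8] min(18,20)*8=144 best=144 * → l++
[1,8] min(16,20)*7=112 best=144 → l++
[2,8] min(3,20)*6=18 best=144 → l++
[3,8] min(16,20)*5=80 best=144 → l++
[4,8] min(6,20)*4=24 best=144 → l++
[5,8] min(10,20)*3=30 best=144 → l++
[6,8] min(4,20)*2=8 best=144 → l++
[7,8] min(7,20)*1=7 best=144 → l++

max area = 144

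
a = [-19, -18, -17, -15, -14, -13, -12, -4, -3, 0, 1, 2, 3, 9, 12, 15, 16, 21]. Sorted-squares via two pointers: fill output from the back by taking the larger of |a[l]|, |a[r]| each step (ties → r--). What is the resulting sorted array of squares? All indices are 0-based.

l=0 r=17: |-19|<=|21| out[17]=441, r--
l=0 r=16: |-19|>|16| out[16]=361, l++
l=1 r=16: |-18|>|16| out[15]=324, l++
l=2 r=16: |-17|>|16| out[14]=289, l++
l=3 r=16: |-15|<=|16| out[13]=256, r--
l=3 r=15: |-15|<=|15| out[12]=225, r--
l=3 r=14: |-15|>|12| out[11]=225, l++
l=4 r=14: |-14|>|12| out[10]=196, l++
l=5 r=14: |-13|>|12| out[9]=169, l++
l=6 r=14: |-12|<=|12| out[8]=144, r--
l=6 r=13: |-12|>|9| out[7]=144, l++
l=7 r=13: |-4|<=|9| out[6]=81, r--
l=7 r=12: |-4|>|3| out[5]=16, l++
l=8 r=12: |-3|<=|3| out[4]=9, r--
l=8 r=11: |-3|>|2| out[3]=9, l++
l=9 r=11: |0|<=|2| out[2]=4, r--
l=9 r=10: |0|<=|1| out[1]=1, r--
l=9 r=9: |0|<=|0| out[0]=0, r--

[0, 1, 4, 9, 9, 16, 81, 144, 144, 169, 196, 225, 225, 256, 289, 324, 361, 441]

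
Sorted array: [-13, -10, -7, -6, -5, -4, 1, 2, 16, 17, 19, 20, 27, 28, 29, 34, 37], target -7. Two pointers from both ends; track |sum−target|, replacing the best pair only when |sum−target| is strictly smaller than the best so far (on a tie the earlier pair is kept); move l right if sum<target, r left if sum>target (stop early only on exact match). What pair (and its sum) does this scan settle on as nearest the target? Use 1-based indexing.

l=1 r=17: -13+37=24 d=31 *, r--
l=1 r=16: -13+34=21 d=28 *, r--
l=1 r=15: -13+29=16 d=23 *, r--
l=1 r=14: -13+28=15 d=22 *, r--
l=1 r=13: -13+27=14 d=21 *, r--
l=1 r=12: -13+20=7 d=14 *, r--
l=1 r=11: -13+19=6 d=13 *, r--
l=1 r=10: -13+17=4 d=11 *, r--
l=1 r=9: -13+16=3 d=10 *, r--
l=1 r=8: -13+2=-11 d=4 *, l++
l=2 r=8: -10+2=-8 d=1 *, l++
l=3 r=8: -7+2=-5 d=2, r--
l=3 r=7: -7+1=-6 d=1, r--
l=3 r=6: -7+-4=-11 d=4, l++
l=4 r=6: -6+-4=-10 d=3, l++
l=5 r=6: -5+-4=-9 d=2, l++

pair (-10, 2) with sum -8 (|Δ|=1)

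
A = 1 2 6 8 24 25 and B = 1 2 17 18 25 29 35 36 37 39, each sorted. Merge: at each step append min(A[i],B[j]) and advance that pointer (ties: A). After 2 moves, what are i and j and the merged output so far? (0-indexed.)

i=1, j=1, merged so far=[1, 1]

i=0 j=0: A[i]=1<=B[j]=1 take 1, i++
i=1 j=0: A[i]=2>B[j]=1 take 1, j++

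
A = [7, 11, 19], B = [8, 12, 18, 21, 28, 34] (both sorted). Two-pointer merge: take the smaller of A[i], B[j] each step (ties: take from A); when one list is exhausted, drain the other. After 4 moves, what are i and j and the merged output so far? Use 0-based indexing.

[i=0,j=0] A[i]=7<=B[j]=8 take 7 → i++
[i=1,j=0] A[i]=11>B[j]=8 take 8 → j++
[i=1,j=1] A[i]=11<=B[j]=12 take 11 → i++
[i=2,j=1] A[i]=19>B[j]=12 take 12 → j++

i=2, j=2, merged so far=[7, 8, 11, 12]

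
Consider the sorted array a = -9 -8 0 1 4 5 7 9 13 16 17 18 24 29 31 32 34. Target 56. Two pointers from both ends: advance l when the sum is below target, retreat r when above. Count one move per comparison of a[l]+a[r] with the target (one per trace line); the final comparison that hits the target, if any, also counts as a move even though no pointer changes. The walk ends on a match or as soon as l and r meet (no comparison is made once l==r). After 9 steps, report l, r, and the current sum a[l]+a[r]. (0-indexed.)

l=0 r=16: -9+34=25 <56, l++
l=1 r=16: -8+34=26 <56, l++
l=2 r=16: 0+34=34 <56, l++
l=3 r=16: 1+34=35 <56, l++
l=4 r=16: 4+34=38 <56, l++
l=5 r=16: 5+34=39 <56, l++
l=6 r=16: 7+34=41 <56, l++
l=7 r=16: 9+34=43 <56, l++
l=8 r=16: 13+34=47 <56, l++

l=9, r=16, sum=50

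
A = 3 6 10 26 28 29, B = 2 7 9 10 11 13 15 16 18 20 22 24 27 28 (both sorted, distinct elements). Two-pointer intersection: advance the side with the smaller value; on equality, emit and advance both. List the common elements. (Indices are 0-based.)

intersection = [10, 28]

i=0 j=0: 3>2, j++
i=0 j=1: 3<7, i++
i=1 j=1: 6<7, i++
i=2 j=1: 10>7, j++
i=2 j=2: 10>9, j++
i=2 j=3: 10==10 emit, i++,j++
i=3 j=4: 26>11, j++
i=3 j=5: 26>13, j++
i=3 j=6: 26>15, j++
i=3 j=7: 26>16, j++
i=3 j=8: 26>18, j++
i=3 j=9: 26>20, j++
i=3 j=10: 26>22, j++
i=3 j=11: 26>24, j++
i=3 j=12: 26<27, i++
i=4 j=12: 28>27, j++
i=4 j=13: 28==28 emit, i++,j++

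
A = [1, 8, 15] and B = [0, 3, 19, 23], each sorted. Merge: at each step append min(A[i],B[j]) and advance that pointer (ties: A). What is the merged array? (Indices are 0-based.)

i=0 j=0: A[i]=1>B[j]=0 take 0, j++
i=0 j=1: A[i]=1<=B[j]=3 take 1, i++
i=1 j=1: A[i]=8>B[j]=3 take 3, j++
i=1 j=2: A[i]=8<=B[j]=19 take 8, i++
i=2 j=2: A[i]=15<=B[j]=19 take 15, i++
i=3 j=2: A done, take B[j]=19, j++
i=3 j=3: A done, take B[j]=23, j++

[0, 1, 3, 8, 15, 19, 23]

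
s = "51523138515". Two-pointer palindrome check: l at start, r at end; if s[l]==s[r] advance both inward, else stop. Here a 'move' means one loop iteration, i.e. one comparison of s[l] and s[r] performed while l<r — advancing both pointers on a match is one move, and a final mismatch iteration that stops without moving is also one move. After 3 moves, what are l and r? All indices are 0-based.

l=3, r=7

l=0 r=10: '5'=='5', l++,r--
l=1 r=9: '1'=='1', l++,r--
l=2 r=8: '5'=='5', l++,r--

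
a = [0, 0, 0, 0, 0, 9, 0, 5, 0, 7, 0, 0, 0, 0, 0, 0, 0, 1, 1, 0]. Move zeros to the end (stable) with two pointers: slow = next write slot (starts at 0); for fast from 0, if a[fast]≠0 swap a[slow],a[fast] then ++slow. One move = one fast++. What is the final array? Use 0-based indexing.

[9, 5, 7, 1, 1, 0, 0, 0, 0, 0, 0, 0, 0, 0, 0, 0, 0, 0, 0, 0]

slow=0 fast=0: a[fast]=0, fast++
slow=0 fast=1: a[fast]=0, fast++
slow=0 fast=2: a[fast]=0, fast++
slow=0 fast=3: a[fast]=0, fast++
slow=0 fast=4: a[fast]=0, fast++
slow=0 fast=5: a[fast]=9≠0 swap→a[0]=9, slow++,fast++
slow=1 fast=6: a[fast]=0, fast++
slow=1 fast=7: a[fast]=5≠0 swap→a[1]=5, slow++,fast++
slow=2 fast=8: a[fast]=0, fast++
slow=2 fast=9: a[fast]=7≠0 swap→a[2]=7, slow++,fast++
slow=3 fast=10: a[fast]=0, fast++
slow=3 fast=11: a[fast]=0, fast++
slow=3 fast=12: a[fast]=0, fast++
slow=3 fast=13: a[fast]=0, fast++
slow=3 fast=14: a[fast]=0, fast++
slow=3 fast=15: a[fast]=0, fast++
slow=3 fast=16: a[fast]=0, fast++
slow=3 fast=17: a[fast]=1≠0 swap→a[3]=1, slow++,fast++
slow=4 fast=18: a[fast]=1≠0 swap→a[4]=1, slow++,fast++
slow=5 fast=19: a[fast]=0, fast++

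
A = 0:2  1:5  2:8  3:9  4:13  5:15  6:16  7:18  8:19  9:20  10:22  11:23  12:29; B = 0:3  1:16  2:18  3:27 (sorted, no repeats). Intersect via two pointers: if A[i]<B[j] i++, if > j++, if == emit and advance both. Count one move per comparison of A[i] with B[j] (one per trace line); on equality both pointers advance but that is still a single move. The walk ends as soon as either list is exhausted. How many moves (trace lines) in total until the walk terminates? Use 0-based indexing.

[i=0,j=0] 2<3 → i++
[i=1,j=0] 5>3 → j++
[i=1,j=1] 5<16 → i++
[i=2,j=1] 8<16 → i++
[i=3,j=1] 9<16 → i++
[i=4,j=1] 13<16 → i++
[i=5,j=1] 15<16 → i++
[i=6,j=1] 16==16 emit → i++,j++
[i=7,j=2] 18==18 emit → i++,j++
[i=8,j=3] 19<27 → i++
[i=9,j=3] 20<27 → i++
[i=10,j=3] 22<27 → i++
[i=11,j=3] 23<27 → i++
[i=12,j=3] 29>27 → j++

14 moves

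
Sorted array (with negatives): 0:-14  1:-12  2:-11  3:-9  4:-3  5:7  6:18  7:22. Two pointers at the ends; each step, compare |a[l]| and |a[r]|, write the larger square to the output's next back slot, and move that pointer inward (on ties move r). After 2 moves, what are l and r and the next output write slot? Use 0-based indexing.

l=0, r=5, next write slot=5

[0,7] |-14|<=|22| out[7]=484 → r--
[0,6] |-14|<=|18| out[6]=324 → r--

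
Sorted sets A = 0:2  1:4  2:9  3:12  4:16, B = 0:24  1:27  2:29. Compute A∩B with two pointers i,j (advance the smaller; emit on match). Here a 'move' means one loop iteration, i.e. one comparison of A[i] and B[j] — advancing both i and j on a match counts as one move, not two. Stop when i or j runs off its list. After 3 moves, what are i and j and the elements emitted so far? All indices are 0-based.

i=3, j=0, emitted=[]

i=0 j=0: 2<24, i++
i=1 j=0: 4<24, i++
i=2 j=0: 9<24, i++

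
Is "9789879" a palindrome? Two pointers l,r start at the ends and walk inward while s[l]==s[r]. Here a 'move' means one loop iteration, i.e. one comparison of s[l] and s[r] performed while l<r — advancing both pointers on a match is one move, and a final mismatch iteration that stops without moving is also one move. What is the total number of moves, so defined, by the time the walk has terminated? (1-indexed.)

3 moves

l=1 r=7: '9'=='9', l++,r--
l=2 r=6: '7'=='7', l++,r--
l=3 r=5: '8'=='8', l++,r--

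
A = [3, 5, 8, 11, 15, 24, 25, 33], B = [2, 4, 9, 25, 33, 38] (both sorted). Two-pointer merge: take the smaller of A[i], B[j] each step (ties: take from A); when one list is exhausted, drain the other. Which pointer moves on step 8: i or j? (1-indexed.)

i=1 j=1: A[i]=3>B[j]=2 take 2, j++
i=1 j=2: A[i]=3<=B[j]=4 take 3, i++
i=2 j=2: A[i]=5>B[j]=4 take 4, j++
i=2 j=3: A[i]=5<=B[j]=9 take 5, i++
i=3 j=3: A[i]=8<=B[j]=9 take 8, i++
i=4 j=3: A[i]=11>B[j]=9 take 9, j++
i=4 j=4: A[i]=11<=B[j]=25 take 11, i++
i=5 j=4: A[i]=15<=B[j]=25 take 15, i++

i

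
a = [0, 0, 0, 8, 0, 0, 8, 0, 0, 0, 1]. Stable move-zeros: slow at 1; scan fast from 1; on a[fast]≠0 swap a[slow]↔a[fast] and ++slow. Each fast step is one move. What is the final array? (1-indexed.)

[8, 8, 1, 0, 0, 0, 0, 0, 0, 0, 0]

(s=1,f=1) a[fast]=0 → fast++
(s=1,f=2) a[fast]=0 → fast++
(s=1,f=3) a[fast]=0 → fast++
(s=1,f=4) a[fast]=8≠0 swap→a[1]=8 → slow++,fast++
(s=2,f=5) a[fast]=0 → fast++
(s=2,f=6) a[fast]=0 → fast++
(s=2,f=7) a[fast]=8≠0 swap→a[2]=8 → slow++,fast++
(s=3,f=8) a[fast]=0 → fast++
(s=3,f=9) a[fast]=0 → fast++
(s=3,f=10) a[fast]=0 → fast++
(s=3,f=11) a[fast]=1≠0 swap→a[3]=1 → slow++,fast++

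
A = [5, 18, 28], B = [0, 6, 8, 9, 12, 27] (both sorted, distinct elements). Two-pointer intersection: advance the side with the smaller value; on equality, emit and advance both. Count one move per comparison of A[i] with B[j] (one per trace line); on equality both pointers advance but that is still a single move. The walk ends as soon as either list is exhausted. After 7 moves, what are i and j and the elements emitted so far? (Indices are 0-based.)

[i=0,j=0] 5>0 → j++
[i=0,j=1] 5<6 → i++
[i=1,j=1] 18>6 → j++
[i=1,j=2] 18>8 → j++
[i=1,j=3] 18>9 → j++
[i=1,j=4] 18>12 → j++
[i=1,j=5] 18<27 → i++

i=2, j=5, emitted=[]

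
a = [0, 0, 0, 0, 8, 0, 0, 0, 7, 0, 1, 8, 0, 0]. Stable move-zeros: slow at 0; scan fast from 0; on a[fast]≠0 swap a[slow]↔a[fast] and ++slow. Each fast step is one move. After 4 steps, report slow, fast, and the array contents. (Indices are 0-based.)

slow=0, fast=4, a=[0, 0, 0, 0, 8, 0, 0, 0, 7, 0, 1, 8, 0, 0]

(s=0,f=0) a[fast]=0 → fast++
(s=0,f=1) a[fast]=0 → fast++
(s=0,f=2) a[fast]=0 → fast++
(s=0,f=3) a[fast]=0 → fast++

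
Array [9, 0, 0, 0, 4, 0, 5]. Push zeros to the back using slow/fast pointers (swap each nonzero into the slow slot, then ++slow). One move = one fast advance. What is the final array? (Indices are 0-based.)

slow=0 fast=0: a[fast]=9≠0 swap→a[0]=9, slow++,fast++
slow=1 fast=1: a[fast]=0, fast++
slow=1 fast=2: a[fast]=0, fast++
slow=1 fast=3: a[fast]=0, fast++
slow=1 fast=4: a[fast]=4≠0 swap→a[1]=4, slow++,fast++
slow=2 fast=5: a[fast]=0, fast++
slow=2 fast=6: a[fast]=5≠0 swap→a[2]=5, slow++,fast++

[9, 4, 5, 0, 0, 0, 0]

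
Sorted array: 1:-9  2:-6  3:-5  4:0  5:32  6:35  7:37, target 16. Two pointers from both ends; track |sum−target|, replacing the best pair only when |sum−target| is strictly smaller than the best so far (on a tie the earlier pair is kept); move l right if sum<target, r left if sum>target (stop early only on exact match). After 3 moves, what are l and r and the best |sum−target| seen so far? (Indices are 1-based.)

l=1, r=4, best |Δ|=7

[1,7] -9+37=28 d=12 * → r--
[1,6] -9+35=26 d=10 * → r--
[1,5] -9+32=23 d=7 * → r--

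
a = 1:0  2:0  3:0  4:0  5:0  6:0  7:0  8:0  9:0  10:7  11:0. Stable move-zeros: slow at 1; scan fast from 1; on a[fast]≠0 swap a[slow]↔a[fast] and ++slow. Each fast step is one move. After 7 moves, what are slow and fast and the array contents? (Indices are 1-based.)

slow=1, fast=8, a=[0, 0, 0, 0, 0, 0, 0, 0, 0, 7, 0]

slow=1 fast=1: a[fast]=0, fast++
slow=1 fast=2: a[fast]=0, fast++
slow=1 fast=3: a[fast]=0, fast++
slow=1 fast=4: a[fast]=0, fast++
slow=1 fast=5: a[fast]=0, fast++
slow=1 fast=6: a[fast]=0, fast++
slow=1 fast=7: a[fast]=0, fast++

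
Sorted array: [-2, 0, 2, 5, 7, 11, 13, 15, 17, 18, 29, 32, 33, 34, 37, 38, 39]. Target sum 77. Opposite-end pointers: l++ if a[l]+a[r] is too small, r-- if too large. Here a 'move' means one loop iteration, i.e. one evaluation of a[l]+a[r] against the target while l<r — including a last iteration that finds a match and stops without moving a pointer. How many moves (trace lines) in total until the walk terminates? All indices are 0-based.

l=0 r=16: -2+39=37 <77, l++
l=1 r=16: 0+39=39 <77, l++
l=2 r=16: 2+39=41 <77, l++
l=3 r=16: 5+39=44 <77, l++
l=4 r=16: 7+39=46 <77, l++
l=5 r=16: 11+39=50 <77, l++
l=6 r=16: 13+39=52 <77, l++
l=7 r=16: 15+39=54 <77, l++
l=8 r=16: 17+39=56 <77, l++
l=9 r=16: 18+39=57 <77, l++
l=10 r=16: 29+39=68 <77, l++
l=11 r=16: 32+39=71 <77, l++
l=12 r=16: 33+39=72 <77, l++
l=13 r=16: 34+39=73 <77, l++
l=14 r=16: 37+39=76 <77, l++
l=15 r=16: 38+39=77, found

16 moves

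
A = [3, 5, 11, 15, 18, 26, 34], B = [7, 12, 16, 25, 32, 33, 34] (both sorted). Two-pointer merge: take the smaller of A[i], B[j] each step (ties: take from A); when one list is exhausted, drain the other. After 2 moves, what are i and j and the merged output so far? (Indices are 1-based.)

[i=1,j=1] A[i]=3<=B[j]=7 take 3 → i++
[i=2,j=1] A[i]=5<=B[j]=7 take 5 → i++

i=3, j=1, merged so far=[3, 5]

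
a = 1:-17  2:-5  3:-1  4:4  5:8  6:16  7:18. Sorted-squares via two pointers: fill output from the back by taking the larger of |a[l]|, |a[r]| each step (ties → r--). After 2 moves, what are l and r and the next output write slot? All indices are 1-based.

[1,7] |-17|<=|18| out[7]=324 → r--
[1,6] |-17|>|16| out[6]=289 → l++

l=2, r=6, next write slot=5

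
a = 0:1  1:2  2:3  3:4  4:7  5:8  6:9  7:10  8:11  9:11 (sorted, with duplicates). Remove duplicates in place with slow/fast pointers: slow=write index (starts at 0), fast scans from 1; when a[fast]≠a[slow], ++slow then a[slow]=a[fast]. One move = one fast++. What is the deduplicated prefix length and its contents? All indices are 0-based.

slow=0 fast=1: a[fast]=2≠a[slow]=1 write a[1]=2, slow++,fast++
slow=1 fast=2: a[fast]=3≠a[slow]=2 write a[2]=3, slow++,fast++
slow=2 fast=3: a[fast]=4≠a[slow]=3 write a[3]=4, slow++,fast++
slow=3 fast=4: a[fast]=7≠a[slow]=4 write a[4]=7, slow++,fast++
slow=4 fast=5: a[fast]=8≠a[slow]=7 write a[5]=8, slow++,fast++
slow=5 fast=6: a[fast]=9≠a[slow]=8 write a[6]=9, slow++,fast++
slow=6 fast=7: a[fast]=10≠a[slow]=9 write a[7]=10, slow++,fast++
slow=7 fast=8: a[fast]=11≠a[slow]=10 write a[8]=11, slow++,fast++
slow=8 fast=9: a[fast]=11=a[slow] dup, fast++

length 9; prefix = [1, 2, 3, 4, 7, 8, 9, 10, 11]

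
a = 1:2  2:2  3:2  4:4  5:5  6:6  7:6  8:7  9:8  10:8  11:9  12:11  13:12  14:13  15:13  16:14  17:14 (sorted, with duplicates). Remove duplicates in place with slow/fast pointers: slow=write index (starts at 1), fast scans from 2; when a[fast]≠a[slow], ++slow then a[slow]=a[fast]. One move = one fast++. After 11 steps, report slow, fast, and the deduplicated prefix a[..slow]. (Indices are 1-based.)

(s=1,f=2) a[fast]=2=a[slow] dup → fast++
(s=1,f=3) a[fast]=2=a[slow] dup → fast++
(s=1,f=4) a[fast]=4≠a[slow]=2 write a[2]=4 → slow++,fast++
(s=2,f=5) a[fast]=5≠a[slow]=4 write a[3]=5 → slow++,fast++
(s=3,f=6) a[fast]=6≠a[slow]=5 write a[4]=6 → slow++,fast++
(s=4,f=7) a[fast]=6=a[slow] dup → fast++
(s=4,f=8) a[fast]=7≠a[slow]=6 write a[5]=7 → slow++,fast++
(s=5,f=9) a[fast]=8≠a[slow]=7 write a[6]=8 → slow++,fast++
(s=6,f=10) a[fast]=8=a[slow] dup → fast++
(s=6,f=11) a[fast]=9≠a[slow]=8 write a[7]=9 → slow++,fast++
(s=7,f=12) a[fast]=11≠a[slow]=9 write a[8]=11 → slow++,fast++

slow=8, fast=13, prefix=[2, 4, 5, 6, 7, 8, 9, 11]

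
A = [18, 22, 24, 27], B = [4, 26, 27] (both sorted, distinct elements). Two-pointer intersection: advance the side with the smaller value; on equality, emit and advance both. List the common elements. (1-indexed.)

i=1 j=1: 18>4, j++
i=1 j=2: 18<26, i++
i=2 j=2: 22<26, i++
i=3 j=2: 24<26, i++
i=4 j=2: 27>26, j++
i=4 j=3: 27==27 emit, i++,j++

intersection = [27]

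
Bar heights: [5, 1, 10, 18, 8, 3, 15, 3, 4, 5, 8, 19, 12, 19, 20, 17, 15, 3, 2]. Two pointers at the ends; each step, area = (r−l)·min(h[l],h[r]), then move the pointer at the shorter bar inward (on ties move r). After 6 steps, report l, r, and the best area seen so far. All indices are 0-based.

l=3, r=15, best area=195

l=0 r=18: min(5,2)*18=36 best=36 *, r--
l=0 r=17: min(5,3)*17=51 best=51 *, r--
l=0 r=16: min(5,15)*16=80 best=80 *, l++
l=1 r=16: min(1,15)*15=15 best=80, l++
l=2 r=16: min(10,15)*14=140 best=140 *, l++
l=3 r=16: min(18,15)*13=195 best=195 *, r--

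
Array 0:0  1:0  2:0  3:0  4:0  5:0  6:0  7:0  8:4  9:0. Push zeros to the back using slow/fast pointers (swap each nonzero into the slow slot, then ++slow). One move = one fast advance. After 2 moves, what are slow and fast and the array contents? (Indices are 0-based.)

slow=0, fast=2, a=[0, 0, 0, 0, 0, 0, 0, 0, 4, 0]

slow=0 fast=0: a[fast]=0, fast++
slow=0 fast=1: a[fast]=0, fast++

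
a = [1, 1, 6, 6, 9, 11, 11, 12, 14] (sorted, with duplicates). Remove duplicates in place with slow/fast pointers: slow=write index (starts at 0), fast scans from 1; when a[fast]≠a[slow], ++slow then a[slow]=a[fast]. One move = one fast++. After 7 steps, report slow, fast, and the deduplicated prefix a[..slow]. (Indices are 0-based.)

slow=4, fast=8, prefix=[1, 6, 9, 11, 12]

(s=0,f=1) a[fast]=1=a[slow] dup → fast++
(s=0,f=2) a[fast]=6≠a[slow]=1 write a[1]=6 → slow++,fast++
(s=1,f=3) a[fast]=6=a[slow] dup → fast++
(s=1,f=4) a[fast]=9≠a[slow]=6 write a[2]=9 → slow++,fast++
(s=2,f=5) a[fast]=11≠a[slow]=9 write a[3]=11 → slow++,fast++
(s=3,f=6) a[fast]=11=a[slow] dup → fast++
(s=3,f=7) a[fast]=12≠a[slow]=11 write a[4]=12 → slow++,fast++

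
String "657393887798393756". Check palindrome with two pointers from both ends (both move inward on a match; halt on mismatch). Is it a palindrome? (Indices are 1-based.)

l=1 r=18: '6'=='6', l++,r--
l=2 r=17: '5'=='5', l++,r--
l=3 r=16: '7'=='7', l++,r--
l=4 r=15: '3'=='3', l++,r--
l=5 r=14: '9'=='9', l++,r--
l=6 r=13: '3'=='3', l++,r--
l=7 r=12: '8'=='8', l++,r--
l=8 r=11: '8'!='9', stop

not a palindrome (mismatch at 8,11)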